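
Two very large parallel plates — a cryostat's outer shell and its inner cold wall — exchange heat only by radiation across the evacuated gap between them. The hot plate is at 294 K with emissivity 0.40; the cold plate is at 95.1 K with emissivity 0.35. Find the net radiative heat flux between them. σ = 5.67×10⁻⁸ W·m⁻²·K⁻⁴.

q ≈ 96.2 W/m²

For two infinite grey parallel plates, q = σ(T₁⁴ − T₂⁴)/(1/ε₁ + 1/ε₂ − 1).
T₁⁴ − T₂⁴ = 7.471×10⁹ − 8.179×10⁷ = 7.389×10⁹ K⁴.
1/ε₁ + 1/ε₂ − 1 = 2.500 + 2.857 − 1 = 4.357.
q = 5.67×10⁻⁸ × 7.389×10⁹ / 4.357.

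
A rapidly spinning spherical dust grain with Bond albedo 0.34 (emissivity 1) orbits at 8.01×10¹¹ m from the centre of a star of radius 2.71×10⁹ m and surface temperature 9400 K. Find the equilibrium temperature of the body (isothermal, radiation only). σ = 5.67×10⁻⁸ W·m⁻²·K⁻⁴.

The star's surface emits σT_*⁴; at distance d the flux is S = σT_*⁴(R_*/d)².
S = 5.67×10⁻⁸·(9400)⁴·(2.71×10⁹/8.01×10¹¹)² = 5067 W/m².
For an isothermal sphere T⁴ = (1−a)S/(4σ) = 1.475×10¹⁰ K⁴.

T ≈ 348 K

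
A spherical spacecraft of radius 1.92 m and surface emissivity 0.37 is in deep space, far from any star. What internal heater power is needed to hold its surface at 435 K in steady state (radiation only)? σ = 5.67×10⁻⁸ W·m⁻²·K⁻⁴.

P ≈ 34800 W

P = εσ·4πr²·T⁴.
4πr² = 46.32 m²; T⁴ = 3.581×10¹⁰ K⁴.
P = 0.37·5.67×10⁻⁸·46.32·3.581×10¹⁰.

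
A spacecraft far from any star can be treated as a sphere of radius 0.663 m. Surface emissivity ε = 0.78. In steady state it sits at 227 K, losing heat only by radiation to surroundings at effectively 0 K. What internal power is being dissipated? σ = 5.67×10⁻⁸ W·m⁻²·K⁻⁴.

P ≈ 649 W

Steady state: P = εσA T⁴.
A = 4πr² = 5.524 m²; T⁴ = (227)⁴ = 2.655×10⁹ K⁴.
P = 0.78 × 5.67×10⁻⁸ × 5.524 × 2.655×10⁹.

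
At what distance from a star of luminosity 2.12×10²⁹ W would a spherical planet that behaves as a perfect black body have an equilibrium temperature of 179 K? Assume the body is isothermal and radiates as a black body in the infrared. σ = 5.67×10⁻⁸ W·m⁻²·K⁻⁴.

For an isothermal black-emitting sphere, (1−a)S·πr² = σ·4πr²·T⁴ ⇒ S = 4σT⁴/(1−a).
S = 4·5.67×10⁻⁸·(179)⁴/1.00 = 232.8 W/m².
Flux falls as S = L/(4πd²), so d = √(L/(4πS)) = √(2.12×10²⁹/(4π·232.8)).

d ≈ 8.51×10¹² m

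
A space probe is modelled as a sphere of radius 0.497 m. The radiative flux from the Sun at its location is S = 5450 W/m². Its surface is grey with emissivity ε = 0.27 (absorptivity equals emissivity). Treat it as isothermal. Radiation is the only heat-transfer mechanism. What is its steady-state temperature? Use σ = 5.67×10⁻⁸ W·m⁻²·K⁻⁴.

At equilibrium, absorbed power = emitted power.
Absorbing cross-section = πr² = 0.7760 m²; emitting surface = 4πr² = 3.104 m² (ratio 4).
εS·A_cross = εσ·A_surf·T⁴  ⇒  T⁴ = S/(4σ)   (ε cancels).
T⁴ = 5450/(4·5.67×10⁻⁸) = 2.403×10¹⁰ K⁴.
T = (2.403×10¹⁰)^(1/4).

T ≈ 394 K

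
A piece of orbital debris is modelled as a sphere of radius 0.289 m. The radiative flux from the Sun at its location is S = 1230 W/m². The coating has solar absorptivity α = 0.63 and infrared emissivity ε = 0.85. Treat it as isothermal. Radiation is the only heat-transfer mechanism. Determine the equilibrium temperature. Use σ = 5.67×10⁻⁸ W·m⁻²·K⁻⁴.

T ≈ 252 K

At equilibrium, absorbed power = emitted power.
Absorbing cross-section = πr² = 0.2624 m²; emitting surface = 4πr² = 1.050 m² (ratio 4).
αS·A_cross = εσ·A_surf·T⁴  ⇒  T⁴ = αS/(ε·4σ).
T⁴ = 0.630·1230/(0.85·4·5.67×10⁻⁸) = 4.020×10⁹ K⁴.
T = (4.020×10⁹)^(1/4).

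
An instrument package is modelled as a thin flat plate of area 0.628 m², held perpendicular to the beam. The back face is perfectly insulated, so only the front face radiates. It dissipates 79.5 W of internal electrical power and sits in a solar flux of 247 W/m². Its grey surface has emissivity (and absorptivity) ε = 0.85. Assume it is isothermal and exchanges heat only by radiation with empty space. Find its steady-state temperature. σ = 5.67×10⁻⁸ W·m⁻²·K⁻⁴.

At steady state, absorbed solar power + internal power = radiated power.
Absorbed: α·S·A_cross = 0.85·247·0.6280 = 131.8 W (cross-section A).
Total input = 131.8 + 79.5 = 211.3 W.
Radiated: εσ·A_surf·T⁴ with A_surf = A = 0.6280 m².
T⁴ = 211.3/(0.85·5.67×10⁻⁸·0.6280) = 6.983×10⁹ K⁴.

T ≈ 289 K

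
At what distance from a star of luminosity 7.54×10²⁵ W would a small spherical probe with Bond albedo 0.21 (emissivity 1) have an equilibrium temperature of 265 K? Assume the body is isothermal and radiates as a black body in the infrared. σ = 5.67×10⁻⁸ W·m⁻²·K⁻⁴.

d ≈ 6.51×10¹⁰ m

For an isothermal black-emitting sphere, (1−a)S·πr² = σ·4πr²·T⁴ ⇒ S = 4σT⁴/(1−a).
S = 4·5.67×10⁻⁸·(265)⁴/0.790 = 1416 W/m².
Flux falls as S = L/(4πd²), so d = √(L/(4πS)) = √(7.54×10²⁵/(4π·1416)).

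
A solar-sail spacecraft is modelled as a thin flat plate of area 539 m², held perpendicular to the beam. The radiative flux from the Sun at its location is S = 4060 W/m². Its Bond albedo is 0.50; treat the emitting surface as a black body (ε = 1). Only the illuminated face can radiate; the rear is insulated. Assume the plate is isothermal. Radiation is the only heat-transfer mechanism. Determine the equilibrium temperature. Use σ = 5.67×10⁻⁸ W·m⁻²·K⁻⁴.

At equilibrium, absorbed power = emitted power.
Absorbing cross-section = A = 539.0 m²; emitting surface = A = 539.0 m² (ratio 1).
(1−a)S·A_cross = εσ·A_surf·T⁴  ⇒  T⁴ = (1−a)S/(1σ).
T⁴ = 0.500·4060/(1·5.67×10⁻⁸) = 3.580×10¹⁰ K⁴.
T = (3.580×10¹⁰)^(1/4).

T ≈ 435 K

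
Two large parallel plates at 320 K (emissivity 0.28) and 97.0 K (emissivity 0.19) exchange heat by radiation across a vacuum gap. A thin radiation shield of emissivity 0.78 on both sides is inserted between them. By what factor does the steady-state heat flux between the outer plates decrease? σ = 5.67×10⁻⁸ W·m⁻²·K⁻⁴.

factor ≈ 1.20

Without shield: q₀ = σΔ(T⁴)/(1/ε₁+1/ε₂−1) with denominator 7.835.
With shield the two gaps are in series; the resistances add: (1/ε₁+1/ε_s−1)+(1/ε_s+1/ε₂−1) = 3.853+5.545 = 9.399.
Heat-flux ratio q₀/q = 9.399/7.835.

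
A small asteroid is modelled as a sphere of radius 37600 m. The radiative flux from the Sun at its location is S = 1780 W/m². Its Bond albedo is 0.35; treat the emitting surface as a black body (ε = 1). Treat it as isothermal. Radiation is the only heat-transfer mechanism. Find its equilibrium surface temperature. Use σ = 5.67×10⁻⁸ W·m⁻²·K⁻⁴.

At equilibrium, absorbed power = emitted power.
Absorbing cross-section = πr² = 4.441×10⁹ m²; emitting surface = 4πr² = 1.777×10¹⁰ m² (ratio 4).
(1−a)S·A_cross = εσ·A_surf·T⁴  ⇒  T⁴ = (1−a)S/(4σ).
T⁴ = 0.650·1780/(4·5.67×10⁻⁸) = 5.101×10⁹ K⁴.
T = (5.101×10⁹)^(1/4).

T ≈ 267 K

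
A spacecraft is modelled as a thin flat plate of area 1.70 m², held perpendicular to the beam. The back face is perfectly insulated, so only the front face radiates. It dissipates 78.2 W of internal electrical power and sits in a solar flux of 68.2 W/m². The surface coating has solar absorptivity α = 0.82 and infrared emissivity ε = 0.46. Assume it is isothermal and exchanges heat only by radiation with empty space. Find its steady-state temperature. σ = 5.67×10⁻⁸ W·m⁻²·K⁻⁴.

At steady state, absorbed solar power + internal power = radiated power.
Absorbed: α·S·A_cross = 0.82·68.2·1.700 = 95.07 W (cross-section A).
Total input = 95.07 + 78.2 = 173.3 W.
Radiated: εσ·A_surf·T⁴ with A_surf = A = 1.700 m².
T⁴ = 173.3/(0.46·5.67×10⁻⁸·1.700) = 3.908×10⁹ K⁴.

T ≈ 250 K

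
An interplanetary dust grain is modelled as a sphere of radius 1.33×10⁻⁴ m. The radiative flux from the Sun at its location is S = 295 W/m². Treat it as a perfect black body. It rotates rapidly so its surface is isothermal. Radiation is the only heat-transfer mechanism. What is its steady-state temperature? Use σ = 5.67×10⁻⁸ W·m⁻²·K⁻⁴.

At equilibrium, absorbed power = emitted power.
Absorbing cross-section = πr² = 5.557×10⁻⁸ m²; emitting surface = 4πr² = 2.223×10⁻⁷ m² (ratio 4).
S·A_cross = εσ·A_surf·T⁴  ⇒  T⁴ = S/(4σ).
T⁴ = 1.00·295/(4·5.67×10⁻⁸) = 1.301×10⁹ K⁴.
T = (1.301×10⁹)^(1/4).

T ≈ 190 K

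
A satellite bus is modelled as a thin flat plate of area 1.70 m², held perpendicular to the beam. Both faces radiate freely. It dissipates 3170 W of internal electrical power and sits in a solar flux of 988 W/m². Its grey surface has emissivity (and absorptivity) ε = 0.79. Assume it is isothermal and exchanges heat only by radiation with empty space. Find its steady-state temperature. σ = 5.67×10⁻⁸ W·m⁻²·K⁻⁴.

T ≈ 415 K

At steady state, absorbed solar power + internal power = radiated power.
Absorbed: α·S·A_cross = 0.79·988·1.700 = 1327 W (cross-section A).
Total input = 1327 + 3170 = 4497 W.
Radiated: εσ·A_surf·T⁴ with A_surf = 2A = 3.400 m².
T⁴ = 4497/(0.79·5.67×10⁻⁸·3.400) = 2.953×10¹⁰ K⁴.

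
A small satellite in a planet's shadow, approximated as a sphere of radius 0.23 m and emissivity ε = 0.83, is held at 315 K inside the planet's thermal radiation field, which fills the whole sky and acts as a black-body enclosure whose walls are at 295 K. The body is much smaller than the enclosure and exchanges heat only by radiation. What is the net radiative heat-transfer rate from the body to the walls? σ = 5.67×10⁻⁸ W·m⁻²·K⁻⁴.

P_net ≈ 71.1 W

For a small grey body in a large enclosure: P_net = εσA(T_body⁴ − T_wall⁴).
A = 4πr² = 0.6648 m²; T_body⁴ − T_wall⁴ = 9.846×10⁹ − 7.573×10⁹ = 2.272×10⁹ K⁴.
|P_net| = 0.83·5.67×10⁻⁸·0.6648·2.272×10⁹.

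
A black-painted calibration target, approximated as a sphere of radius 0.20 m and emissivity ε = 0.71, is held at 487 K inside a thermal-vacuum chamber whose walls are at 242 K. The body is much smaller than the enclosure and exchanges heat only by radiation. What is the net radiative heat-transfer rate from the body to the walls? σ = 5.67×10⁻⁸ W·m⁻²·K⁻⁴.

For a small grey body in a large enclosure: P_net = εσA(T_body⁴ − T_wall⁴).
A = 4πr² = 0.5027 m²; T_body⁴ − T_wall⁴ = 5.625×10¹⁰ − 3.430×10⁹ = 5.282×10¹⁰ K⁴.
|P_net| = 0.71·5.67×10⁻⁸·0.5027·5.282×10¹⁰.

P_net ≈ 1070 W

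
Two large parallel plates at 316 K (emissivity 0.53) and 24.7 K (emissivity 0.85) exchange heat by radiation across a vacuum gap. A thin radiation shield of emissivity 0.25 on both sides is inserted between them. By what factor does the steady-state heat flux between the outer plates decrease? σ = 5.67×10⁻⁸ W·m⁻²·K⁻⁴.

factor ≈ 4.39

Without shield: q₀ = σΔ(T⁴)/(1/ε₁+1/ε₂−1) with denominator 2.063.
With shield the two gaps are in series; the resistances add: (1/ε₁+1/ε_s−1)+(1/ε_s+1/ε₂−1) = 4.887+4.176 = 9.063.
Heat-flux ratio q₀/q = 9.063/2.063.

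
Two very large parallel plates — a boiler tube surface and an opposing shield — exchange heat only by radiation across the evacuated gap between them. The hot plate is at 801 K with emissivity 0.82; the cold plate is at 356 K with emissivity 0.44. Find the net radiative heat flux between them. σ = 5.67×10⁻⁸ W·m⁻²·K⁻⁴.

For two infinite grey parallel plates, q = σ(T₁⁴ − T₂⁴)/(1/ε₁ + 1/ε₂ − 1).
T₁⁴ − T₂⁴ = 4.117×10¹¹ − 1.606×10¹⁰ = 3.956×10¹¹ K⁴.
1/ε₁ + 1/ε₂ − 1 = 1.220 + 2.273 − 1 = 2.492.
q = 5.67×10⁻⁸ × 3.956×10¹¹ / 2.492.

q ≈ 9000 W/m²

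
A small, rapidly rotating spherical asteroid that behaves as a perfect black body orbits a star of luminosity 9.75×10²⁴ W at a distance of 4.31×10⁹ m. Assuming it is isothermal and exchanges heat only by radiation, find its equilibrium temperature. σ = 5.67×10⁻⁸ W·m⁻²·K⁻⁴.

T ≈ 655 K

First find the stellar flux at distance d: S = L/(4πd²) = 9.75×10²⁴/(4π·(4.31×10⁹)²) = 41770 W/m².
For an isothermal sphere, absorbed (1−a)S·πr² = emitted σ·4πr²·T⁴, so T⁴ = (1−a)S/(4σ).
T⁴ = 1.00·41770/(4·5.67×10⁻⁸) = 1.842×10¹¹ K⁴.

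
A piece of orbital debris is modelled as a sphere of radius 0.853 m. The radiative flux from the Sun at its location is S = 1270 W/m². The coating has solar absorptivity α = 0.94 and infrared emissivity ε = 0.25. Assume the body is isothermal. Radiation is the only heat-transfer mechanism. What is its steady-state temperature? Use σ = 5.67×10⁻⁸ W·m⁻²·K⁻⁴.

At equilibrium, absorbed power = emitted power.
Absorbing cross-section = πr² = 2.286 m²; emitting surface = 4πr² = 9.143 m² (ratio 4).
αS·A_cross = εσ·A_surf·T⁴  ⇒  T⁴ = αS/(ε·4σ).
T⁴ = 0.940·1270/(0.25·4·5.67×10⁻⁸) = 2.105×10¹⁰ K⁴.
T = (2.105×10¹⁰)^(1/4).

T ≈ 381 K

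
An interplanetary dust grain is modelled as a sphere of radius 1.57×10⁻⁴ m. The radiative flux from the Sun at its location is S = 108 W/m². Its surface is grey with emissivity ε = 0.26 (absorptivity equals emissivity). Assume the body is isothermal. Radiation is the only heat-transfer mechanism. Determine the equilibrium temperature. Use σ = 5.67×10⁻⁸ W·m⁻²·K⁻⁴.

T ≈ 148 K

At equilibrium, absorbed power = emitted power.
Absorbing cross-section = πr² = 7.744×10⁻⁸ m²; emitting surface = 4πr² = 3.097×10⁻⁷ m² (ratio 4).
εS·A_cross = εσ·A_surf·T⁴  ⇒  T⁴ = S/(4σ)   (ε cancels).
T⁴ = 108/(4·5.67×10⁻⁸) = 4.762×10⁸ K⁴.
T = (4.762×10⁸)^(1/4).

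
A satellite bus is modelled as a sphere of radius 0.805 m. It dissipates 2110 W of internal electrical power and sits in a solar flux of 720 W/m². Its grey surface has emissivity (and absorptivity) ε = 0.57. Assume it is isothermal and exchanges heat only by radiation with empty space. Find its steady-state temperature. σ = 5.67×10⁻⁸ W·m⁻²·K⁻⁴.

T ≈ 325 K

At steady state, absorbed solar power + internal power = radiated power.
Absorbed: α·S·A_cross = 0.57·720·2.036 = 835.5 W (cross-section πr²).
Total input = 835.5 + 2110 = 2946 W.
Radiated: εσ·A_surf·T⁴ with A_surf = 4πr² = 8.143 m².
T⁴ = 2946/(0.57·5.67×10⁻⁸·8.143) = 1.119×10¹⁰ K⁴.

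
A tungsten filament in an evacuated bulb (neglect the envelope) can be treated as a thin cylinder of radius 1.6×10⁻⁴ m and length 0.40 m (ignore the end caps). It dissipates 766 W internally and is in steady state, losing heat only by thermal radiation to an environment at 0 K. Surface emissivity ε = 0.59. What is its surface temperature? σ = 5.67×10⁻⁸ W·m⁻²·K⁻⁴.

T ≈ 2750 K

Steady state: internal power = radiated power, P = εσA T⁴.
Radiating area A = 2πrL = 4.021×10⁻⁴ m².
T⁴ = P/(εσA) = 766/(0.59·5.67×10⁻⁸·4.021×10⁻⁴) = 5.694×10¹³ K⁴.
T = (5.694×10¹³)^(1/4).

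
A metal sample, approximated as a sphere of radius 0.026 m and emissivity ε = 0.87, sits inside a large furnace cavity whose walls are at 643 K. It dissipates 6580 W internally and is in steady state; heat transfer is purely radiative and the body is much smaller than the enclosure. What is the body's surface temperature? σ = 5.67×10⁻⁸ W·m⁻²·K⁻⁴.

T ≈ 2000 K

For a small grey body in a large enclosure, net radiated power = εσA(T⁴ − T_w⁴).
Steady state: P = εσA(T⁴ − T_w⁴) with A = 4πr² = 0.008495 m².
T⁴ = P/(εσA) + T_w⁴ = 6580/(0.87·5.67×10⁻⁸·0.008495) + (643)⁴
    = 1.570×10¹³ + 1.709×10¹¹ = 1.587×10¹³ K⁴.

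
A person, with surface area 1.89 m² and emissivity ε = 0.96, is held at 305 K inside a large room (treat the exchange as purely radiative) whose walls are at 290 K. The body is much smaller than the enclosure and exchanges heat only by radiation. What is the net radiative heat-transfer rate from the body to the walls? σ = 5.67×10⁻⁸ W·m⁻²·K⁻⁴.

For a small grey body in a large enclosure: P_net = εσA(T_body⁴ − T_wall⁴).
A = 1.89 m²; T_body⁴ − T_wall⁴ = 8.654×10⁹ − 7.073×10⁹ = 1.581×10⁹ K⁴.
|P_net| = 0.96·5.67×10⁻⁸·1.890·1.581×10⁹.

P_net ≈ 163 W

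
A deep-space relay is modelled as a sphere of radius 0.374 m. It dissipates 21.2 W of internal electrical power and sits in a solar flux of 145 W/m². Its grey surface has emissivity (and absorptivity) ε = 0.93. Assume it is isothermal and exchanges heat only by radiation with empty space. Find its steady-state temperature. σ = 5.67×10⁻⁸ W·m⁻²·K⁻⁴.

At steady state, absorbed solar power + internal power = radiated power.
Absorbed: α·S·A_cross = 0.93·145·0.4394 = 59.26 W (cross-section πr²).
Total input = 59.26 + 21.2 = 80.46 W.
Radiated: εσ·A_surf·T⁴ with A_surf = 4πr² = 1.758 m².
T⁴ = 80.46/(0.93·5.67×10⁻⁸·1.758) = 8.681×10⁸ K⁴.

T ≈ 172 K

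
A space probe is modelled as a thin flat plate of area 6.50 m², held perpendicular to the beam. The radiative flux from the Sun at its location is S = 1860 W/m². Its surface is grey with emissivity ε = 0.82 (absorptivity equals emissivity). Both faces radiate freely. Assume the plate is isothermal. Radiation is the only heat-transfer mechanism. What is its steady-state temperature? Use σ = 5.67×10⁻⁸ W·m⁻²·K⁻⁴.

T ≈ 358 K

At equilibrium, absorbed power = emitted power.
Absorbing cross-section = A = 6.500 m²; emitting surface = 2A = 13.00 m² (ratio 2).
εS·A_cross = εσ·A_surf·T⁴  ⇒  T⁴ = S/(2σ)   (ε cancels).
T⁴ = 1860/(2·5.67×10⁻⁸) = 1.640×10¹⁰ K⁴.
T = (1.640×10¹⁰)^(1/4).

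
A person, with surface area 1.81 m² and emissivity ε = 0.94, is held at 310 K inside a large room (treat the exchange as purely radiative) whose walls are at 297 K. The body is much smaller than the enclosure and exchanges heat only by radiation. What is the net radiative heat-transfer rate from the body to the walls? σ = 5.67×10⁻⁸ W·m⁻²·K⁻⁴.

For a small grey body in a large enclosure: P_net = εσA(T_body⁴ − T_wall⁴).
A = 1.81 m²; T_body⁴ − T_wall⁴ = 9.235×10⁹ − 7.781×10⁹ = 1.454×10⁹ K⁴.
|P_net| = 0.94·5.67×10⁻⁸·1.810·1.454×10⁹.

P_net ≈ 140 W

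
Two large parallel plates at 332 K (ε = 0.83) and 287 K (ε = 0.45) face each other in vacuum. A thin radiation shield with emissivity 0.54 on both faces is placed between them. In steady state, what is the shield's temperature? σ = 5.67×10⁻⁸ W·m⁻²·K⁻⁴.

In steady state the net flux on the hot side equals that on the cold side.
σ(T₁⁴−T_s⁴)/D₁ = σ(T_s⁴−T₂⁴)/D₂, with D₁ = 1/ε₁+1/ε_s−1 = 2.057, D₂ = 1/ε_s+1/ε₂−1 = 3.074.
Solve for T_s⁴: T_s⁴ = (D₂·T₁⁴ + D₁·T₂⁴)/(D₁+D₂) = 9.999×10⁹ K⁴.

T_s ≈ 316 K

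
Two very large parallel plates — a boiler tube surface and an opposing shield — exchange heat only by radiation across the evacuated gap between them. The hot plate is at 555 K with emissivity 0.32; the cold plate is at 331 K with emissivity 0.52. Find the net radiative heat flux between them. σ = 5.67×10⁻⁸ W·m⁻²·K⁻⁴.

q ≈ 1160 W/m²

For two infinite grey parallel plates, q = σ(T₁⁴ − T₂⁴)/(1/ε₁ + 1/ε₂ − 1).
T₁⁴ − T₂⁴ = 9.488×10¹⁰ − 1.200×10¹⁰ = 8.288×10¹⁰ K⁴.
1/ε₁ + 1/ε₂ − 1 = 3.125 + 1.923 − 1 = 4.048.
q = 5.67×10⁻⁸ × 8.288×10¹⁰ / 4.048.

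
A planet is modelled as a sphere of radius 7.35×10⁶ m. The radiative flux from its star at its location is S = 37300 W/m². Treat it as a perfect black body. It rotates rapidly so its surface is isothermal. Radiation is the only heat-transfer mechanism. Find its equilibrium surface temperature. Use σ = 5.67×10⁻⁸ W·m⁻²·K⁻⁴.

At equilibrium, absorbed power = emitted power.
Absorbing cross-section = πr² = 1.697×10¹⁴ m²; emitting surface = 4πr² = 6.789×10¹⁴ m² (ratio 4).
S·A_cross = εσ·A_surf·T⁴  ⇒  T⁴ = S/(4σ).
T⁴ = 1.00·37300/(4·5.67×10⁻⁸) = 1.645×10¹¹ K⁴.
T = (1.645×10¹¹)^(1/4).

T ≈ 637 K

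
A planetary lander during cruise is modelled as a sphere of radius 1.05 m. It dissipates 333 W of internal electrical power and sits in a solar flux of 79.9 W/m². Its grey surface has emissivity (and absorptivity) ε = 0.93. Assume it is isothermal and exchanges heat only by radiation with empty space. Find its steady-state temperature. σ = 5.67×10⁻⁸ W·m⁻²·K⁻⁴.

At steady state, absorbed solar power + internal power = radiated power.
Absorbed: α·S·A_cross = 0.93·79.9·3.464 = 257.4 W (cross-section πr²).
Total input = 257.4 + 333 = 590.4 W.
Radiated: εσ·A_surf·T⁴ with A_surf = 4πr² = 13.85 m².
T⁴ = 590.4/(0.93·5.67×10⁻⁸·13.85) = 8.081×10⁸ K⁴.

T ≈ 169 K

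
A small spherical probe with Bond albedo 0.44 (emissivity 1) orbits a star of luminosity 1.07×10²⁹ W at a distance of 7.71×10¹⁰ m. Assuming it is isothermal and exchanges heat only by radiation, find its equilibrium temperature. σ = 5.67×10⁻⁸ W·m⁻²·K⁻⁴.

First find the stellar flux at distance d: S = L/(4πd²) = 1.07×10²⁹/(4π·(7.71×10¹⁰)²) = 1.432×10⁶ W/m².
For an isothermal sphere, absorbed (1−a)S·πr² = emitted σ·4πr²·T⁴, so T⁴ = (1−a)S/(4σ).
T⁴ = 0.560·1.432×10⁶/(4·5.67×10⁻⁸) = 3.537×10¹² K⁴.

T ≈ 1370 K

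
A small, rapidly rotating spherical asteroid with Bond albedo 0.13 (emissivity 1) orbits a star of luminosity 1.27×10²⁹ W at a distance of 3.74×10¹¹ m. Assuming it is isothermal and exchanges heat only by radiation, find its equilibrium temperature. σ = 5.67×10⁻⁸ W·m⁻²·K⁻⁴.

T ≈ 726 K

First find the stellar flux at distance d: S = L/(4πd²) = 1.27×10²⁹/(4π·(3.74×10¹¹)²) = 72250 W/m².
For an isothermal sphere, absorbed (1−a)S·πr² = emitted σ·4πr²·T⁴, so T⁴ = (1−a)S/(4σ).
T⁴ = 0.870·72250/(4·5.67×10⁻⁸) = 2.772×10¹¹ K⁴.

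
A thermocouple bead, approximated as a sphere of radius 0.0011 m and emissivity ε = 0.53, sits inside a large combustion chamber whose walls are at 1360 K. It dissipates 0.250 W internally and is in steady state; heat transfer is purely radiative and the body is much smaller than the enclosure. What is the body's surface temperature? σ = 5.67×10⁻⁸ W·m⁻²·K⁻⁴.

For a small grey body in a large enclosure, net radiated power = εσA(T⁴ − T_w⁴).
Steady state: P = εσA(T⁴ − T_w⁴) with A = 4πr² = 1.521×10⁻⁵ m².
T⁴ = P/(εσA) + T_w⁴ = 0.250/(0.53·5.67×10⁻⁸·1.521×10⁻⁵) + (1360)⁴
    = 5.471×10¹¹ + 3.421×10¹² = 3.968×10¹² K⁴.

T ≈ 1410 K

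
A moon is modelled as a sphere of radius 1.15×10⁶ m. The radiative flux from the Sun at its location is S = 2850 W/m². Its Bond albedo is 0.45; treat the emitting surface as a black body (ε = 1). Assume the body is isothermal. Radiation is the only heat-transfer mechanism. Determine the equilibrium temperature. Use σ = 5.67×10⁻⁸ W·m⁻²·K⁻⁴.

T ≈ 288 K

At equilibrium, absorbed power = emitted power.
Absorbing cross-section = πr² = 4.155×10¹² m²; emitting surface = 4πr² = 1.662×10¹³ m² (ratio 4).
(1−a)S·A_cross = εσ·A_surf·T⁴  ⇒  T⁴ = (1−a)S/(4σ).
T⁴ = 0.550·2850/(4·5.67×10⁻⁸) = 6.911×10⁹ K⁴.
T = (6.911×10⁹)^(1/4).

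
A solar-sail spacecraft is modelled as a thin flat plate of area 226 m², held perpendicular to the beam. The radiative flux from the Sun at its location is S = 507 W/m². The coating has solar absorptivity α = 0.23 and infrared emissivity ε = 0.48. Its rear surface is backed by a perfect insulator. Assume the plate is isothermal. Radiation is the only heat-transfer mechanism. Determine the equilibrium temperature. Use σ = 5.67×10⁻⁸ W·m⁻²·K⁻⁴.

At equilibrium, absorbed power = emitted power.
Absorbing cross-section = A = 226.0 m²; emitting surface = A = 226.0 m² (ratio 1).
αS·A_cross = εσ·A_surf·T⁴  ⇒  T⁴ = αS/(ε·1σ).
T⁴ = 0.230·507/(0.48·1·5.67×10⁻⁸) = 4.285×10⁹ K⁴.
T = (4.285×10⁹)^(1/4).

T ≈ 256 K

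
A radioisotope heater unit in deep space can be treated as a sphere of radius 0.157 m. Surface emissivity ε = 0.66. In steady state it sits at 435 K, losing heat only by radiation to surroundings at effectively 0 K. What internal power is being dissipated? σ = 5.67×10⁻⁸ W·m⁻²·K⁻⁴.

Steady state: P = εσA T⁴.
A = 4πr² = 0.3097 m²; T⁴ = (435)⁴ = 3.581×10¹⁰ K⁴.
P = 0.66 × 5.67×10⁻⁸ × 0.3097 × 3.581×10¹⁰.

P ≈ 415 W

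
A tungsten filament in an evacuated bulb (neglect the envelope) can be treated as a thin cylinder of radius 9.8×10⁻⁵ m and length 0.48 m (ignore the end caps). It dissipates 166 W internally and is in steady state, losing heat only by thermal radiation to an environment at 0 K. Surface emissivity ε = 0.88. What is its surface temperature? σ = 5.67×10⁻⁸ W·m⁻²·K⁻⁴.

T ≈ 1830 K

Steady state: internal power = radiated power, P = εσA T⁴.
Radiating area A = 2πrL = 2.956×10⁻⁴ m².
T⁴ = P/(εσA) = 166/(0.88·5.67×10⁻⁸·2.956×10⁻⁴) = 1.126×10¹³ K⁴.
T = (1.126×10¹³)^(1/4).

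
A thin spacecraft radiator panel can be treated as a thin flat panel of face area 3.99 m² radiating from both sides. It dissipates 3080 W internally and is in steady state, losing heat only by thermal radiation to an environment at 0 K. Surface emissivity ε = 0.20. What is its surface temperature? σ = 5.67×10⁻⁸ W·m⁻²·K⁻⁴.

T ≈ 430 K

Steady state: internal power = radiated power, P = εσA T⁴.
Radiating area A = 2·3.99 = 7.980 m².
T⁴ = P/(εσA) = 3080/(0.20·5.67×10⁻⁸·7.980) = 3.404×10¹⁰ K⁴.
T = (3.404×10¹⁰)^(1/4).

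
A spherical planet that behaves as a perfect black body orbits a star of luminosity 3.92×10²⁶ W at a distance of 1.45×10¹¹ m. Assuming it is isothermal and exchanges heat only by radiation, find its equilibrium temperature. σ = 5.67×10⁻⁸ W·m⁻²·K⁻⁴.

First find the stellar flux at distance d: S = L/(4πd²) = 3.92×10²⁶/(4π·(1.45×10¹¹)²) = 1484 W/m².
For an isothermal sphere, absorbed (1−a)S·πr² = emitted σ·4πr²·T⁴, so T⁴ = (1−a)S/(4σ).
T⁴ = 1.00·1484/(4·5.67×10⁻⁸) = 6.542×10⁹ K⁴.

T ≈ 284 K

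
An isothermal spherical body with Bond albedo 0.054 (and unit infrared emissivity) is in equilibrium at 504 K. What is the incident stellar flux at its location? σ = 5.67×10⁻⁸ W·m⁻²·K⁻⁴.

S ≈ 15500 W/m²

(1−a)S·πr² = σ·4πr²·T⁴ ⇒ S = 4σT⁴/(1−a).
S = 4·5.67×10⁻⁸·6.452×10¹⁰/0.946.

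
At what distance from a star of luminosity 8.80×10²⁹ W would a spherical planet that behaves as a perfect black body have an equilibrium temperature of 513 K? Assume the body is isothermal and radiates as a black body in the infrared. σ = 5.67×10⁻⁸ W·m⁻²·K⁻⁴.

d ≈ 2.11×10¹² m

For an isothermal black-emitting sphere, (1−a)S·πr² = σ·4πr²·T⁴ ⇒ S = 4σT⁴/(1−a).
S = 4·5.67×10⁻⁸·(513)⁴/1.00 = 15710 W/m².
Flux falls as S = L/(4πd²), so d = √(L/(4πS)) = √(8.80×10²⁹/(4π·15710)).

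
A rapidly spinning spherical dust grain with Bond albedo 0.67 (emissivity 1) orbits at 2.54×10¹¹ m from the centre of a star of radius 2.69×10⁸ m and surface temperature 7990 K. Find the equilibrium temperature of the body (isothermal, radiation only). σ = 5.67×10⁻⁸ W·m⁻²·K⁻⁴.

T ≈ 139 K

The star's surface emits σT_*⁴; at distance d the flux is S = σT_*⁴(R_*/d)².
S = 5.67×10⁻⁸·(7990)⁴·(2.69×10⁸/2.54×10¹¹)² = 259.2 W/m².
For an isothermal sphere T⁴ = (1−a)S/(4σ) = 3.771×10⁸ K⁴.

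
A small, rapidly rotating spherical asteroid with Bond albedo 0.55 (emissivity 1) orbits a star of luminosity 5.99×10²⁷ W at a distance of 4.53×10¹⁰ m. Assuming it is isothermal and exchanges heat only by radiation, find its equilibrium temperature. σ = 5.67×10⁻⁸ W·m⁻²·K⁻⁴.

T ≈ 824 K

First find the stellar flux at distance d: S = L/(4πd²) = 5.99×10²⁷/(4π·(4.53×10¹⁰)²) = 2.323×10⁵ W/m².
For an isothermal sphere, absorbed (1−a)S·πr² = emitted σ·4πr²·T⁴, so T⁴ = (1−a)S/(4σ).
T⁴ = 0.450·2.323×10⁵/(4·5.67×10⁻⁸) = 4.609×10¹¹ K⁴.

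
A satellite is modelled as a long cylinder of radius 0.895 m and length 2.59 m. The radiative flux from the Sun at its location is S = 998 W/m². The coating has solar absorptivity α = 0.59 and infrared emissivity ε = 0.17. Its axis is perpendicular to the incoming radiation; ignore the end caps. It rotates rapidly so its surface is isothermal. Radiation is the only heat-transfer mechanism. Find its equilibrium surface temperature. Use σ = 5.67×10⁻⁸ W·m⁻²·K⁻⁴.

T ≈ 373 K

At equilibrium, absorbed power = emitted power.
Absorbing cross-section = 2rL = 4.636 m²; emitting surface = 2πrL = 14.56 m² (ratio π).
αS·A_cross = εσ·A_surf·T⁴  ⇒  T⁴ = αS/(ε·πσ).
T⁴ = 0.590·998/(0.17·π·5.67×10⁻⁸) = 1.944×10¹⁰ K⁴.
T = (1.944×10¹⁰)^(1/4).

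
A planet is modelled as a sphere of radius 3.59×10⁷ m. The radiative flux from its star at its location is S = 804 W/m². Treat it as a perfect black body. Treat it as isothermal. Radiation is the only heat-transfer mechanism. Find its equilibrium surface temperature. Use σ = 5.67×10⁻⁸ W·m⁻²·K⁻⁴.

At equilibrium, absorbed power = emitted power.
Absorbing cross-section = πr² = 4.049×10¹⁵ m²; emitting surface = 4πr² = 1.620×10¹⁶ m² (ratio 4).
S·A_cross = εσ·A_surf·T⁴  ⇒  T⁴ = S/(4σ).
T⁴ = 1.00·804/(4·5.67×10⁻⁸) = 3.545×10⁹ K⁴.
T = (3.545×10⁹)^(1/4).

T ≈ 244 K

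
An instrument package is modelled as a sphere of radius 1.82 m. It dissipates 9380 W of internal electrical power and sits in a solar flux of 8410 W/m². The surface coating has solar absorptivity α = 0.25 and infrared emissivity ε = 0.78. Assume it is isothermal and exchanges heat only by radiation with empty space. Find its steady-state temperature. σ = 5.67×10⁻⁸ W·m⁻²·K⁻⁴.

At steady state, absorbed solar power + internal power = radiated power.
Absorbed: α·S·A_cross = 0.25·8410·10.41 = 21880 W (cross-section πr²).
Total input = 21880 + 9380 = 31260 W.
Radiated: εσ·A_surf·T⁴ with A_surf = 4πr² = 41.62 m².
T⁴ = 31260/(0.78·5.67×10⁻⁸·41.62) = 1.698×10¹⁰ K⁴.

T ≈ 361 K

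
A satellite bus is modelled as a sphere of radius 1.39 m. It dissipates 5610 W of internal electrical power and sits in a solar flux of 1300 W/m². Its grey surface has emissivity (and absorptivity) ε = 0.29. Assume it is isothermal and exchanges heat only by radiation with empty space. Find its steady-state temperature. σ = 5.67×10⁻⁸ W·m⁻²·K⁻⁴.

At steady state, absorbed solar power + internal power = radiated power.
Absorbed: α·S·A_cross = 0.29·1300·6.070 = 2288 W (cross-section πr²).
Total input = 2288 + 5610 = 7898 W.
Radiated: εσ·A_surf·T⁴ with A_surf = 4πr² = 24.28 m².
T⁴ = 7898/(0.29·5.67×10⁻⁸·24.28) = 1.978×10¹⁰ K⁴.

T ≈ 375 K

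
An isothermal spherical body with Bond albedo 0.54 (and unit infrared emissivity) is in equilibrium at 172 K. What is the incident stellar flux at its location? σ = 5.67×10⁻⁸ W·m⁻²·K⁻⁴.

(1−a)S·πr² = σ·4πr²·T⁴ ⇒ S = 4σT⁴/(1−a).
S = 4·5.67×10⁻⁸·8.752×10⁸/0.460.

S ≈ 432 W/m²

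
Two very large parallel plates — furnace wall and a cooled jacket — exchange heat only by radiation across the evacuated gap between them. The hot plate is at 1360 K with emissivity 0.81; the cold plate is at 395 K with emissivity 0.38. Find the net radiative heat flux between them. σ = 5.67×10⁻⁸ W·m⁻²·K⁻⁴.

q ≈ 67200 W/m²

For two infinite grey parallel plates, q = σ(T₁⁴ − T₂⁴)/(1/ε₁ + 1/ε₂ − 1).
T₁⁴ − T₂⁴ = 3.421×10¹² − 2.434×10¹⁰ = 3.397×10¹² K⁴.
1/ε₁ + 1/ε₂ − 1 = 1.235 + 2.632 − 1 = 2.866.
q = 5.67×10⁻⁸ × 3.397×10¹² / 2.866.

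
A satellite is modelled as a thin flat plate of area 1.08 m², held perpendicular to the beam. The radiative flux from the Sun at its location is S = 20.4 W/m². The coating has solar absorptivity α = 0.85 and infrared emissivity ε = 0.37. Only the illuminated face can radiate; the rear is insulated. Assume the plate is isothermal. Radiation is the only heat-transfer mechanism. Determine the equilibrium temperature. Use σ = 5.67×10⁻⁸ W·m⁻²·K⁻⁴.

At equilibrium, absorbed power = emitted power.
Absorbing cross-section = A = 1.080 m²; emitting surface = A = 1.080 m² (ratio 1).
αS·A_cross = εσ·A_surf·T⁴  ⇒  T⁴ = αS/(ε·1σ).
T⁴ = 0.850·20.4/(0.37·1·5.67×10⁻⁸) = 8.265×10⁸ K⁴.
T = (8.265×10⁸)^(1/4).

T ≈ 170 K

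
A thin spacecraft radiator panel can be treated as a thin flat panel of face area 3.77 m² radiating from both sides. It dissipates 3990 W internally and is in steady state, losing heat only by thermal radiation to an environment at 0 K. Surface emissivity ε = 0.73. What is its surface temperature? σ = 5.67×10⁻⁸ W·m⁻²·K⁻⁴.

T ≈ 336 K

Steady state: internal power = radiated power, P = εσA T⁴.
Radiating area A = 2·3.77 = 7.540 m².
T⁴ = P/(εσA) = 3990/(0.73·5.67×10⁻⁸·7.540) = 1.278×10¹⁰ K⁴.
T = (1.278×10¹⁰)^(1/4).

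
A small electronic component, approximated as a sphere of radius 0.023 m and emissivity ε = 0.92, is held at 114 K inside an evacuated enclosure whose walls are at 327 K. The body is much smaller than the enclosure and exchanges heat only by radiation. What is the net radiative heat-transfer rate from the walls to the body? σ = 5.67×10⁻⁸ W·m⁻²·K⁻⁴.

For a small grey body in a large enclosure: P_net = εσA(T_body⁴ − T_wall⁴).
A = 4πr² = 0.006648 m²; T_body⁴ − T_wall⁴ = 1.689×10⁸ − 1.143×10¹⁰ = -1.126×10¹⁰ K⁴.
|P_net| = 0.92·5.67×10⁻⁸·0.006648·1.126×10¹⁰.

P_net ≈ 3.91 W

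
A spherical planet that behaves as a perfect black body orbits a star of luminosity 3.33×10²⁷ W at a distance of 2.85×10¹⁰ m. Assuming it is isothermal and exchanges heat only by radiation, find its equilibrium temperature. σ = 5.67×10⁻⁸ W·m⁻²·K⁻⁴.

T ≈ 1100 K

First find the stellar flux at distance d: S = L/(4πd²) = 3.33×10²⁷/(4π·(2.85×10¹⁰)²) = 3.262×10⁵ W/m².
For an isothermal sphere, absorbed (1−a)S·πr² = emitted σ·4πr²·T⁴, so T⁴ = (1−a)S/(4σ).
T⁴ = 1.00·3.262×10⁵/(4·5.67×10⁻⁸) = 1.438×10¹² K⁴.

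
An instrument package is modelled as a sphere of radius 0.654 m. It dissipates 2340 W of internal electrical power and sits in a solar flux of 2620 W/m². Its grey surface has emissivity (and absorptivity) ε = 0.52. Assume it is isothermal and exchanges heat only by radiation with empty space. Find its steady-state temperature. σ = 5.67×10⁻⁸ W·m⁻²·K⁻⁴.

T ≈ 403 K

At steady state, absorbed solar power + internal power = radiated power.
Absorbed: α·S·A_cross = 0.52·2620·1.344 = 1831 W (cross-section πr²).
Total input = 1831 + 2340 = 4171 W.
Radiated: εσ·A_surf·T⁴ with A_surf = 4πr² = 5.375 m².
T⁴ = 4171/(0.52·5.67×10⁻⁸·5.375) = 2.632×10¹⁰ K⁴.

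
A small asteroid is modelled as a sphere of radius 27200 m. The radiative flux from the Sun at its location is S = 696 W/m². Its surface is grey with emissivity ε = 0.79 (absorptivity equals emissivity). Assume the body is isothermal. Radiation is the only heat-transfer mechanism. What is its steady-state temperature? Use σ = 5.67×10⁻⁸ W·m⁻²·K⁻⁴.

T ≈ 235 K

At equilibrium, absorbed power = emitted power.
Absorbing cross-section = πr² = 2.324×10⁹ m²; emitting surface = 4πr² = 9.297×10⁹ m² (ratio 4).
εS·A_cross = εσ·A_surf·T⁴  ⇒  T⁴ = S/(4σ)   (ε cancels).
T⁴ = 696/(4·5.67×10⁻⁸) = 3.069×10⁹ K⁴.
T = (3.069×10⁹)^(1/4).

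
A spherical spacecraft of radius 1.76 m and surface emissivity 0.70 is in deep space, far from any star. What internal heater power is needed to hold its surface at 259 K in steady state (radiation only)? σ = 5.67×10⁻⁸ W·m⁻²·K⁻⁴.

P = εσ·4πr²·T⁴.
4πr² = 38.93 m²; T⁴ = 4.500×10⁹ K⁴.
P = 0.70·5.67×10⁻⁸·38.93·4.500×10⁹.

P ≈ 6950 W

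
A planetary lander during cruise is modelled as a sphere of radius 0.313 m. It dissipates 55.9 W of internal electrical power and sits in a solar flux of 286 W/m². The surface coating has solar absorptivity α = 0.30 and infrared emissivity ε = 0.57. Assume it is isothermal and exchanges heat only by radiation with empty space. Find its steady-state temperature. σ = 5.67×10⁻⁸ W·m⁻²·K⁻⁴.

At steady state, absorbed solar power + internal power = radiated power.
Absorbed: α·S·A_cross = 0.30·286·0.3078 = 26.41 W (cross-section πr²).
Total input = 26.41 + 55.9 = 82.31 W.
Radiated: εσ·A_surf·T⁴ with A_surf = 4πr² = 1.231 m².
T⁴ = 82.31/(0.57·5.67×10⁻⁸·1.231) = 2.069×10⁹ K⁴.

T ≈ 213 K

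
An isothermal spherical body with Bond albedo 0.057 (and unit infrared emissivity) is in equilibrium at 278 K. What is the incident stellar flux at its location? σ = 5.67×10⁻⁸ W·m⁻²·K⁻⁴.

S ≈ 1440 W/m²

(1−a)S·πr² = σ·4πr²·T⁴ ⇒ S = 4σT⁴/(1−a).
S = 4·5.67×10⁻⁸·5.973×10⁹/0.943.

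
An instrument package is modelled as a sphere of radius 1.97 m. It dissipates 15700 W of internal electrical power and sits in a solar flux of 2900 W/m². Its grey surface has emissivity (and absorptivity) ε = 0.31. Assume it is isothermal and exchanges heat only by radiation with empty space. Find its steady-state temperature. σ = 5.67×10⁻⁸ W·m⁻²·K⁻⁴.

At steady state, absorbed solar power + internal power = radiated power.
Absorbed: α·S·A_cross = 0.31·2900·12.19 = 10960 W (cross-section πr²).
Total input = 10960 + 15700 = 26660 W.
Radiated: εσ·A_surf·T⁴ with A_surf = 4πr² = 48.77 m².
T⁴ = 26660/(0.31·5.67×10⁻⁸·48.77) = 3.110×10¹⁰ K⁴.

T ≈ 420 K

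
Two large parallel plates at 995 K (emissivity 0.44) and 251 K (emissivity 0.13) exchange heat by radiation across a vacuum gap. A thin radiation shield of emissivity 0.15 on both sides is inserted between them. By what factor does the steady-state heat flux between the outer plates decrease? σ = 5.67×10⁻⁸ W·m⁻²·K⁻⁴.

Without shield: q₀ = σΔ(T⁴)/(1/ε₁+1/ε₂−1) with denominator 8.965.
With shield the two gaps are in series; the resistances add: (1/ε₁+1/ε_s−1)+(1/ε_s+1/ε₂−1) = 7.939+13.36 = 21.30.
Heat-flux ratio q₀/q = 21.30/8.965.

factor ≈ 2.38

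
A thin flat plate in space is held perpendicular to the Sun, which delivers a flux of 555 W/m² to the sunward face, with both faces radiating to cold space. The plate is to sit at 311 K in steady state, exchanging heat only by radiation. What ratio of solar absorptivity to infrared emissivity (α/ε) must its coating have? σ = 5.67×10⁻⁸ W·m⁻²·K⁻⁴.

α/ε ≈ 1.91

Balance: αS·A = εσ·2A·T⁴ ⇒ α/ε = 2σT⁴/S.
α/ε = 2·5.67×10⁻⁸·(311)⁴/555 = 2·5.67×10⁻⁸·9.355×10⁹/555.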